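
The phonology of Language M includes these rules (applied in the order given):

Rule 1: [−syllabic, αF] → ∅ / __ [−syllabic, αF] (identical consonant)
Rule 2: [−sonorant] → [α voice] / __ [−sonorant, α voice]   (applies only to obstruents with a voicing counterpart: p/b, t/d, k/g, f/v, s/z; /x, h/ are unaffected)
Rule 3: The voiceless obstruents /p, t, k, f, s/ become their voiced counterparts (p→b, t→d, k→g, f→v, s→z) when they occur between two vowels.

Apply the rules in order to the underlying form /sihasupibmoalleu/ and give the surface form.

Rule 1 (degemination): /ll/ is a geminate; the first /l/ deletes. /sihasupibmoalleu/ → sihasupibmoaleu.
Rule 2 (regressive voicing assimilation): no segment meets the environment; /sihasupibmoaleu/ is unchanged.
Rule 3 (intervocalic voicing): /s/ is a voiceless obstruent between vowels /a/ and /u/, so it voices to [z]. /p/ is a voiceless obstruent between vowels /u/ and /i/, so it voices to [b]. /sihasupibmoaleu/ → sihazubibmoaleu.

sihazubibmoaleu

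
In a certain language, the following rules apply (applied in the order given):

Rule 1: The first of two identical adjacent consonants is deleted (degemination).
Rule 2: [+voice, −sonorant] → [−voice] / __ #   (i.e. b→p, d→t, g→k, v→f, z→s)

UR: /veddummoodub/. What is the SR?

vedumoodup

Rule 1 (degemination): /dd/ is a geminate; the first /d/ deletes. /mm/ is a geminate; the first /m/ deletes. /veddummoodub/ → vedumoodub.
Rule 2 (final devoicing): /b/ is a voiced obstruent in word-final position, so it devoices to [p]. /vedumoodub/ → vedumoodup.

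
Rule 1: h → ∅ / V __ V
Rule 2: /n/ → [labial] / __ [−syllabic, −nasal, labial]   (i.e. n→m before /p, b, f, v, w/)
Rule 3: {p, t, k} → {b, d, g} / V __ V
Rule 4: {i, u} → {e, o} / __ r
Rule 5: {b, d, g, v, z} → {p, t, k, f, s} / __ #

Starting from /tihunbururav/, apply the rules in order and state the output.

tiumbororaf

Rule 1 (intervocalic h-deletion): /h/ occurs between vowels /i/ and /u/, so it deletes. /tihunbururav/ → tiunbururav.
Rule 2 (nasal place assimilation): /n/ precedes the labial consonant /b/, so it assimilates in place to [m]. /tiunbururav/ → tiumbururav.
Rule 3 (intervocalic voicing): no segment meets the environment; /tiumbururav/ is unchanged.
Rule 4 (pre-rhotic lowering): /u/ is a high vowel immediately before /r/, so it lowers to [o]. /u/ is a high vowel immediately before /r/, so it lowers to [o]. /tiumbururav/ → tiumbororav.
Rule 5 (final devoicing): /v/ is a voiced obstruent in word-final position, so it devoices to [f]. /tiumbororav/ → tiumbororaf.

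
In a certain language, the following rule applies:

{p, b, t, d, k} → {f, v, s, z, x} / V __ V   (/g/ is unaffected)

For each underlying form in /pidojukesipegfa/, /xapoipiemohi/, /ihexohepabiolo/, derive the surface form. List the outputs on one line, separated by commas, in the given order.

pizojuxesifegfa, xafoifiemohi, ihexohefaviolo

/pidojukesipegfa/: /d/ is a stop between vowels /i/ and /o/, so it spirantizes to the fricative [z]. /k/ is a stop between vowels /u/ and /e/, so it spirantizes to the fricative [x]. /p/ is a stop between vowels /i/ and /e/, so it spirantizes to the fricative [f]. → [pizojuxesifegfa].
/xapoipiemohi/: /p/ is a stop between vowels /a/ and /o/, so it spirantizes to the fricative [f]. /p/ is a stop between vowels /i/ and /i/, so it spirantizes to the fricative [f]. → [xafoifiemohi].
/ihexohepabiolo/: /p/ is a stop between vowels /e/ and /a/, so it spirantizes to the fricative [f]. /b/ is a stop between vowels /a/ and /i/, so it spirantizes to the fricative [v]. → [ihexohefaviolo].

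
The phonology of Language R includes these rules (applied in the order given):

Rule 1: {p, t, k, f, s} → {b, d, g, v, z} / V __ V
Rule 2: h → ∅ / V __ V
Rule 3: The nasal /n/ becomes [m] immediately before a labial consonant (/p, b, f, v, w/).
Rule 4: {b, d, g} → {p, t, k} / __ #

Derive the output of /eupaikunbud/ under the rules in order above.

Rule 1 (intervocalic voicing): /p/ is a voiceless obstruent between vowels /u/ and /a/, so it voices to [b]. /k/ is a voiceless obstruent between vowels /i/ and /u/, so it voices to [g]. /eupaikunbud/ → eubaigunbud.
Rule 2 (intervocalic h-deletion): no segment meets the environment; /eubaigunbud/ is unchanged.
Rule 3 (nasal place assimilation): /n/ precedes the labial consonant /b/, so it assimilates in place to [m]. /eubaigunbud/ → eubaigumbud.
Rule 4 (final devoicing): /d/ is a voiced stop in word-final position, so it devoices to [t]. /eubaigumbud/ → eubaigumbut.

eubaigumbut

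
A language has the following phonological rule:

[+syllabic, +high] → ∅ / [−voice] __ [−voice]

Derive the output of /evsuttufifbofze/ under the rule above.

/u/ is a high vowel flanked by voiceless consonants /s/ and /t/, so it deletes.
/u/ is a high vowel flanked by voiceless consonants /t/ and /f/, so it deletes.
/i/ is a high vowel flanked by voiceless consonants /f/ and /f/, so it deletes.
Surface form: [evsttffbofze].

evsttffbofze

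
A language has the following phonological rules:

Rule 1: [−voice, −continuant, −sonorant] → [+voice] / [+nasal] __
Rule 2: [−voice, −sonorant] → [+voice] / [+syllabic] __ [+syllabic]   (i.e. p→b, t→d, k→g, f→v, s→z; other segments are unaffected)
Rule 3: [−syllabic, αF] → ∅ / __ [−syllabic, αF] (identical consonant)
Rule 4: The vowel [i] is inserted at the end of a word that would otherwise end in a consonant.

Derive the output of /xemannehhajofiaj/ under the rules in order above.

xemanehajoviaji

Rule 1 (post-nasal voicing): no segment meets the environment; /xemannehhajofiaj/ is unchanged.
Rule 2 (intervocalic voicing): /f/ is a voiceless obstruent between vowels /o/ and /i/, so it voices to [v]. /xemannehhajofiaj/ → xemannehhajoviaj.
Rule 3 (degemination): /nn/ is a geminate; the first /n/ deletes. /hh/ is a geminate; the first /h/ deletes. /xemannehhajoviaj/ → xemanehajoviaj.
Rule 4 (final i-epenthesis): the form ends in the consonant /j/, so [i] is inserted word-finally. /xemanehajoviaj/ → xemanehajoviaji.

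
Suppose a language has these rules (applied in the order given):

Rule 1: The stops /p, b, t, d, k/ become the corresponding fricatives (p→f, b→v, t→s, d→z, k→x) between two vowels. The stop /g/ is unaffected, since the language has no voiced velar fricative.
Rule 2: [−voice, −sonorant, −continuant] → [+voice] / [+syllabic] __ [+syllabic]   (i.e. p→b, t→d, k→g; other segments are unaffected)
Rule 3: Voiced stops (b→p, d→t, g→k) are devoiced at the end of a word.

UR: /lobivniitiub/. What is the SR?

lovivniisiup

Rule 1 (intervocalic spirantization): /b/ is a stop between vowels /o/ and /i/, so it spirantizes to the fricative [v]. /t/ is a stop between vowels /i/ and /i/, so it spirantizes to the fricative [s]. /lobivniitiub/ → lovivniisiub.
Rule 2 (intervocalic voicing): no segment meets the environment; /lovivniisiub/ is unchanged.
Rule 3 (final devoicing): /b/ is a voiced stop in word-final position, so it devoices to [p]. /lovivniisiub/ → lovivniisiup.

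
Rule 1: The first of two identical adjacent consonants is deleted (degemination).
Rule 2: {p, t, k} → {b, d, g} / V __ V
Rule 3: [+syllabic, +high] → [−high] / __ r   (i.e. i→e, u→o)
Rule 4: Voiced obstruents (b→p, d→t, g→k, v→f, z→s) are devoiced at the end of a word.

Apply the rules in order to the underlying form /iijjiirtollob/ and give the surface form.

iijiertolop

Rule 1 (degemination): /jj/ is a geminate; the first /j/ deletes. /ll/ is a geminate; the first /l/ deletes. /iijjiirtollob/ → iijiirtolob.
Rule 2 (intervocalic voicing): no segment meets the environment; /iijiirtolob/ is unchanged.
Rule 3 (pre-rhotic lowering): /i/ is a high vowel immediately before /r/, so it lowers to [e]. /iijiirtolob/ → iijiertolob.
Rule 4 (final devoicing): /b/ is a voiced obstruent in word-final position, so it devoices to [p]. /iijiertolob/ → iijiertolop.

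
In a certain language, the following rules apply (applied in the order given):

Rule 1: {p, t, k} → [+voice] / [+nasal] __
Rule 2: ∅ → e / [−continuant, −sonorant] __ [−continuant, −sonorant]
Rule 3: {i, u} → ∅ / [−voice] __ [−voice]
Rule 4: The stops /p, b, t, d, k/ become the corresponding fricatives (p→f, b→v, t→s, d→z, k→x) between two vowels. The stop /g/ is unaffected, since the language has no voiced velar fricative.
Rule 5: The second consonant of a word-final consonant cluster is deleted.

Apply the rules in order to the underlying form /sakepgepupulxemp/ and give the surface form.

Rule 1 (post-nasal voicing): /p/ is a voiceless stop immediately after the nasal /m/, so it voices to [b]. /sakepgepupulxemp/ → sakepgepupulxemb.
Rule 2 (stop-cluster e-epenthesis): /p/ and /g/ form a stop–stop cluster, so [e] is inserted between them. /sakepgepupulxemb/ → sakepegepupulxemb.
Rule 3 (high vowel syncope): /u/ is a high vowel flanked by voiceless consonants /p/ and /p/, so it deletes. /sakepegepupulxemb/ → sakepegeppulxemb.
Rule 4 (intervocalic spirantization): /k/ is a stop between vowels /a/ and /e/, so it spirantizes to the fricative [x]. /p/ is a stop between vowels /e/ and /e/, so it spirantizes to the fricative [f]. /sakepegeppulxemb/ → saxefegeppulxemb.
Rule 5 (final cluster simplification): /b/ is the second consonant of a word-final cluster /mb/, so it deletes. /saxefegeppulxemb/ → saxefegeppulxem.

saxefegeppulxem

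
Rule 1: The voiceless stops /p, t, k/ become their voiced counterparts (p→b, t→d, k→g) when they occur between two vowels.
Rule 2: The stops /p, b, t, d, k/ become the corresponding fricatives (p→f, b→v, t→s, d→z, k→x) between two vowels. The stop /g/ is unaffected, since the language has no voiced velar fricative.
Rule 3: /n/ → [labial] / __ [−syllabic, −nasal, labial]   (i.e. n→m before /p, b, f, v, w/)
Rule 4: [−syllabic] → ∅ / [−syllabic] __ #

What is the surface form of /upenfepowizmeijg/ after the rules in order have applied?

uvemfevowizmeij

Rule 1 (intervocalic voicing): /p/ is a voiceless stop between vowels /u/ and /e/, so it voices to [b]. /p/ is a voiceless stop between vowels /e/ and /o/, so it voices to [b]. /upenfepowizmeijg/ → ubenfebowizmeijg.
Rule 2 (intervocalic spirantization): /b/ is a stop between vowels /u/ and /e/, so it spirantizes to the fricative [v]. /b/ is a stop between vowels /e/ and /o/, so it spirantizes to the fricative [v]. /ubenfebowizmeijg/ → uvenfevowizmeijg.
Rule 3 (nasal place assimilation): /n/ precedes the labial consonant /f/, so it assimilates in place to [m]. /uvenfevowizmeijg/ → uvemfevowizmeijg.
Rule 4 (final cluster simplification): /g/ is the second consonant of a word-final cluster /jg/, so it deletes. /uvemfevowizmeijg/ → uvemfevowizmeij.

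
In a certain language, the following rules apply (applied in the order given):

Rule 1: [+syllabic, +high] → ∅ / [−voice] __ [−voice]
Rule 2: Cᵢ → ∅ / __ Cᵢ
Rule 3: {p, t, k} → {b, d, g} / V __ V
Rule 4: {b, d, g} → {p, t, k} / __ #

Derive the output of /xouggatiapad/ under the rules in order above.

xougadiabat

Rule 1 (high vowel syncope): no segment meets the environment; /xouggatiapad/ is unchanged.
Rule 2 (degemination): /gg/ is a geminate; the first /g/ deletes. /xouggatiapad/ → xougatiapad.
Rule 3 (intervocalic voicing): /t/ is a voiceless stop between vowels /a/ and /i/, so it voices to [d]. /p/ is a voiceless stop between vowels /a/ and /a/, so it voices to [b]. /xougatiapad/ → xougadiabad.
Rule 4 (final devoicing): /d/ is a voiced stop in word-final position, so it devoices to [t]. /xougadiabad/ → xougadiabat.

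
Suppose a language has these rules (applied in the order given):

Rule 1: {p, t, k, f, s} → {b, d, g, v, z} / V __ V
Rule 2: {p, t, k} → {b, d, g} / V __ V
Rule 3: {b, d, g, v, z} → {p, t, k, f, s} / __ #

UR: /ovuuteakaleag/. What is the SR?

ovuudeagaleak

Rule 1 (intervocalic voicing): /t/ is a voiceless obstruent between vowels /u/ and /e/, so it voices to [d]. /k/ is a voiceless obstruent between vowels /a/ and /a/, so it voices to [g]. /ovuuteakaleag/ → ovuudeagaleag.
Rule 2 (intervocalic voicing): no segment meets the environment; /ovuudeagaleag/ is unchanged.
Rule 3 (final devoicing): /g/ is a voiced obstruent in word-final position, so it devoices to [k]. /ovuudeagaleag/ → ovuudeagaleak.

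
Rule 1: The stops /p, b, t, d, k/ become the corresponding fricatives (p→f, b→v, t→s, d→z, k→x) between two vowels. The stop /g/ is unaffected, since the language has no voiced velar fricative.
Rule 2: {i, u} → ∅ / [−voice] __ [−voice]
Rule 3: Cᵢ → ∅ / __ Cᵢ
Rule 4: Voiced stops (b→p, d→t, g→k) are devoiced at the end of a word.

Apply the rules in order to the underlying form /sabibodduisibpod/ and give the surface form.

savivoduisibpot

Rule 1 (intervocalic spirantization): /b/ is a stop between vowels /a/ and /i/, so it spirantizes to the fricative [v]. /b/ is a stop between vowels /i/ and /o/, so it spirantizes to the fricative [v]. /sabibodduisibpod/ → savivodduisibpod.
Rule 2 (high vowel syncope): no segment meets the environment; /savivodduisibpod/ is unchanged.
Rule 3 (degemination): /dd/ is a geminate; the first /d/ deletes. /savivodduisibpod/ → savivoduisibpod.
Rule 4 (final devoicing): /d/ is a voiced stop in word-final position, so it devoices to [t]. /savivoduisibpod/ → savivoduisibpot.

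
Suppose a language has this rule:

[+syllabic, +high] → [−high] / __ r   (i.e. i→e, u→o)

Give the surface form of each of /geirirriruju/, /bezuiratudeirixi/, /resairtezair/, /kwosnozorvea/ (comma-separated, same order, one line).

/geirirriruju/: /i/ is a high vowel immediately before /r/, so it lowers to [e]. /i/ is a high vowel immediately before /r/, so it lowers to [e]. /i/ is a high vowel immediately before /r/, so it lowers to [e]. → [geererreruju].
/bezuiratudeirixi/: /i/ is a high vowel immediately before /r/, so it lowers to [e]. /i/ is a high vowel immediately before /r/, so it lowers to [e]. → [bezueratudeerixi].
/resairtezair/: /i/ is a high vowel immediately before /r/, so it lowers to [e]. /i/ is a high vowel immediately before /r/, so it lowers to [e]. → [resaertezaer].
/kwosnozorvea/: the rule's environment is not met; surfaces unchanged as [kwosnozorvea].

geererreruju, bezueratudeerixi, resaertezaer, kwosnozorvea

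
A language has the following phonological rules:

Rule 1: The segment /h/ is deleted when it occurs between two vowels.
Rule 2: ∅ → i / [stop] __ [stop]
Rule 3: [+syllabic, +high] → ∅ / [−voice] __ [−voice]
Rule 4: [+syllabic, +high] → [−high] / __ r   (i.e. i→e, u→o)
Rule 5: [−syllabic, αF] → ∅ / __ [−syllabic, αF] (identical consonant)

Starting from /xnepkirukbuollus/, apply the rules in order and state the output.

xnepkerukibuolus

Rule 1 (intervocalic h-deletion): no segment meets the environment; /xnepkirukbuollus/ is unchanged.
Rule 2 (stop-cluster i-epenthesis): /p/ and /k/ form a stop–stop cluster, so [i] is inserted between them. /k/ and /b/ form a stop–stop cluster, so [i] is inserted between them. /xnepkirukbuollus/ → xnepikirukibuollus.
Rule 3 (high vowel syncope): /i/ is a high vowel flanked by voiceless consonants /p/ and /k/, so it deletes. /xnepikirukibuollus/ → xnepkirukibuollus.
Rule 4 (pre-rhotic lowering): /i/ is a high vowel immediately before /r/, so it lowers to [e]. /xnepkirukibuollus/ → xnepkerukibuollus.
Rule 5 (degemination): /ll/ is a geminate; the first /l/ deletes. /xnepkerukibuollus/ → xnepkerukibuolus.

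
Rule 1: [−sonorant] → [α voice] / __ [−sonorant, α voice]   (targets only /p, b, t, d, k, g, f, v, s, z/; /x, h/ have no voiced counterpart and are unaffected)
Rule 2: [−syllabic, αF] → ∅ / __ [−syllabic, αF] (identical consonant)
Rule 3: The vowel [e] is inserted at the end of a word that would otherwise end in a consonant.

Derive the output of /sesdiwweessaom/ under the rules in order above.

sezdiweesaome

Rule 1 (regressive voicing assimilation): /s/ precedes the voiced obstruent /d/, so it voices to [z] by assimilation. /sesdiwweessaom/ → sezdiwweessaom.
Rule 2 (degemination): /ww/ is a geminate; the first /w/ deletes. /ss/ is a geminate; the first /s/ deletes. /sezdiwweessaom/ → sezdiweesaom.
Rule 3 (final e-epenthesis): the form ends in the consonant /m/, so [e] is inserted word-finally. /sezdiweesaom/ → sezdiweesaome.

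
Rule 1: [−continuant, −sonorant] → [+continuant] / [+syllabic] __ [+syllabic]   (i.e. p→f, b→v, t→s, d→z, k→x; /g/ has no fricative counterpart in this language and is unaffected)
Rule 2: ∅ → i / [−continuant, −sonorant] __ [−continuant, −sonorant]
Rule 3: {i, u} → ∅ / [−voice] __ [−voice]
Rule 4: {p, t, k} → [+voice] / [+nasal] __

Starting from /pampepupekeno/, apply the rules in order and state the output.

pambeffexeno

Rule 1 (intervocalic spirantization): /p/ is a stop between vowels /e/ and /u/, so it spirantizes to the fricative [f]. /p/ is a stop between vowels /u/ and /e/, so it spirantizes to the fricative [f]. /k/ is a stop between vowels /e/ and /e/, so it spirantizes to the fricative [x]. /pampepupekeno/ → pampefufexeno.
Rule 2 (stop-cluster i-epenthesis): no segment meets the environment; /pampefufexeno/ is unchanged.
Rule 3 (high vowel syncope): /u/ is a high vowel flanked by voiceless consonants /f/ and /f/, so it deletes. /pampefufexeno/ → pampeffexeno.
Rule 4 (post-nasal voicing): /p/ is a voiceless stop immediately after the nasal /m/, so it voices to [b]. /pampeffexeno/ → pambeffexeno.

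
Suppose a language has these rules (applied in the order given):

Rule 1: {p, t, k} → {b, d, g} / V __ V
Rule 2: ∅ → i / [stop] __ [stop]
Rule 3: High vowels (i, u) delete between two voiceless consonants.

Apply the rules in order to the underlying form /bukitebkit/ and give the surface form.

Rule 1 (intervocalic voicing): /k/ is a voiceless stop between vowels /u/ and /i/, so it voices to [g]. /t/ is a voiceless stop between vowels /i/ and /e/, so it voices to [d]. /bukitebkit/ → bugidebkit.
Rule 2 (stop-cluster i-epenthesis): /b/ and /k/ form a stop–stop cluster, so [i] is inserted between them. /bugidebkit/ → bugidebikit.
Rule 3 (high vowel syncope): /i/ is a high vowel flanked by voiceless consonants /k/ and /t/, so it deletes. /bugidebikit/ → bugidebikt.

bugidebikt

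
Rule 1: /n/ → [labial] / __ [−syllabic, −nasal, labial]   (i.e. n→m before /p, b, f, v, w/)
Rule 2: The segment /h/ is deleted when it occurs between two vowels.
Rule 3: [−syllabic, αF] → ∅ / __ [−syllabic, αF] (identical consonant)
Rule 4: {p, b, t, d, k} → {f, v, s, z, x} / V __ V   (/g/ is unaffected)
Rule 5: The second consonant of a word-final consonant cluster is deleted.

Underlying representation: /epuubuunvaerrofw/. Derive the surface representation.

Rule 1 (nasal place assimilation): /n/ precedes the labial consonant /v/, so it assimilates in place to [m]. /epuubuunvaerrofw/ → epuubuumvaerrofw.
Rule 2 (intervocalic h-deletion): no segment meets the environment; /epuubuumvaerrofw/ is unchanged.
Rule 3 (degemination): /rr/ is a geminate; the first /r/ deletes. /epuubuumvaerrofw/ → epuubuumvaerofw.
Rule 4 (intervocalic spirantization): /p/ is a stop between vowels /e/ and /u/, so it spirantizes to the fricative [f]. /b/ is a stop between vowels /u/ and /u/, so it spirantizes to the fricative [v]. /epuubuumvaerofw/ → efuuvuumvaerofw.
Rule 5 (final cluster simplification): /w/ is the second consonant of a word-final cluster /fw/, so it deletes. /efuuvuumvaerofw/ → efuuvuumvaerof.

efuuvuumvaerof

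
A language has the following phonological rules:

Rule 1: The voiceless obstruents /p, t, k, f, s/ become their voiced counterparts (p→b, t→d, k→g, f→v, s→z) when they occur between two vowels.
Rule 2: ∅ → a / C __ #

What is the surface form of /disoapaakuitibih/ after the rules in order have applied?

Rule 1 (intervocalic voicing): /s/ is a voiceless obstruent between vowels /i/ and /o/, so it voices to [z]. /p/ is a voiceless obstruent between vowels /a/ and /a/, so it voices to [b]. /k/ is a voiceless obstruent between vowels /a/ and /u/, so it voices to [g]. /t/ is a voiceless obstruent between vowels /i/ and /i/, so it voices to [d]. /disoapaakuitibih/ → dizoabaaguidibih.
Rule 2 (final a-epenthesis): the form ends in the consonant /h/, so [a] is inserted word-finally. /dizoabaaguidibih/ → dizoabaaguidibiha.

dizoabaaguidibiha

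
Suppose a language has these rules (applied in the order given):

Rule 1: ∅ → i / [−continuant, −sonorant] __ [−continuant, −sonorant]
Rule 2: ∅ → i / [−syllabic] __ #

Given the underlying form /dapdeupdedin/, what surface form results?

dapideupidedini

Rule 1 (stop-cluster i-epenthesis): /p/ and /d/ form a stop–stop cluster, so [i] is inserted between them. /p/ and /d/ form a stop–stop cluster, so [i] is inserted between them. /dapdeupdedin/ → dapideupidedin.
Rule 2 (final i-epenthesis): the form ends in the consonant /n/, so [i] is inserted word-finally. /dapideupidedin/ → dapideupidedini.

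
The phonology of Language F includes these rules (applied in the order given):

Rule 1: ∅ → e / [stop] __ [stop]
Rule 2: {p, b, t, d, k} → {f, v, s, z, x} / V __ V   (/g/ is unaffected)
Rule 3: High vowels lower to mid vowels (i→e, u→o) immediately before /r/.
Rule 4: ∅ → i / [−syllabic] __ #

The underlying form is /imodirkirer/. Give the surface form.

imozerkereri

Rule 1 (stop-cluster e-epenthesis): no segment meets the environment; /imodirkirer/ is unchanged.
Rule 2 (intervocalic spirantization): /d/ is a stop between vowels /o/ and /i/, so it spirantizes to the fricative [z]. /imodirkirer/ → imozirkirer.
Rule 3 (pre-rhotic lowering): /i/ is a high vowel immediately before /r/, so it lowers to [e]. /i/ is a high vowel immediately before /r/, so it lowers to [e]. /imozirkirer/ → imozerkerer.
Rule 4 (final i-epenthesis): the form ends in the consonant /r/, so [i] is inserted word-finally. /imozerkerer/ → imozerkereri.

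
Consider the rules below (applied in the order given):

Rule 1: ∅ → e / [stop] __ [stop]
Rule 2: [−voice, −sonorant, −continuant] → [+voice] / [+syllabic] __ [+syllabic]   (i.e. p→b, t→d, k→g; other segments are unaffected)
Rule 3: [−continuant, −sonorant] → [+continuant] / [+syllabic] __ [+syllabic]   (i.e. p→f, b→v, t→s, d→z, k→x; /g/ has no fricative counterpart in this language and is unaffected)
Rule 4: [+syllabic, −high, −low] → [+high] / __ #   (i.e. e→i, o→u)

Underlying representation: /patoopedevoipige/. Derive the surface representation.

Rule 1 (stop-cluster e-epenthesis): no segment meets the environment; /patoopedevoipige/ is unchanged.
Rule 2 (intervocalic voicing): /t/ is a voiceless stop between vowels /a/ and /o/, so it voices to [d]. /p/ is a voiceless stop between vowels /o/ and /e/, so it voices to [b]. /p/ is a voiceless stop between vowels /i/ and /i/, so it voices to [b]. /patoopedevoipige/ → padoobedevoibige.
Rule 3 (intervocalic spirantization): /d/ is a stop between vowels /a/ and /o/, so it spirantizes to the fricative [z]. /b/ is a stop between vowels /o/ and /e/, so it spirantizes to the fricative [v]. /d/ is a stop between vowels /e/ and /e/, so it spirantizes to the fricative [z]. /b/ is a stop between vowels /i/ and /i/, so it spirantizes to the fricative [v]. /padoobedevoibige/ → pazoovezevoivige.
Rule 4 (final vowel raising): /e/ is a mid vowel in word-final position, so it raises to [i]. /pazoovezevoivige/ → pazoovezevoivigi.

pazoovezevoivigi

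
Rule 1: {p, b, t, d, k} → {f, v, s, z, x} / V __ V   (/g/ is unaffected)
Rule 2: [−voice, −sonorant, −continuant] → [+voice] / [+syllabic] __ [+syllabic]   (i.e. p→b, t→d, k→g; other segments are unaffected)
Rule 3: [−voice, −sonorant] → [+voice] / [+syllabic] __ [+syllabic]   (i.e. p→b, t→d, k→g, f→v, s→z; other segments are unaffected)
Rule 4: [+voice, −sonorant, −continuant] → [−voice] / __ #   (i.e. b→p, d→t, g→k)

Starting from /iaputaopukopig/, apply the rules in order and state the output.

iavuzaovuxovik

Rule 1 (intervocalic spirantization): /p/ is a stop between vowels /a/ and /u/, so it spirantizes to the fricative [f]. /t/ is a stop between vowels /u/ and /a/, so it spirantizes to the fricative [s]. /p/ is a stop between vowels /o/ and /u/, so it spirantizes to the fricative [f]. /k/ is a stop between vowels /u/ and /o/, so it spirantizes to the fricative [x]. /p/ is a stop between vowels /o/ and /i/, so it spirantizes to the fricative [f]. /iaputaopukopig/ → iafusaofuxofig.
Rule 2 (intervocalic voicing): no segment meets the environment; /iafusaofuxofig/ is unchanged.
Rule 3 (intervocalic voicing): /f/ is a voiceless obstruent between vowels /a/ and /u/, so it voices to [v]. /s/ is a voiceless obstruent between vowels /u/ and /a/, so it voices to [z]. /f/ is a voiceless obstruent between vowels /o/ and /u/, so it voices to [v]. /f/ is a voiceless obstruent between vowels /o/ and /i/, so it voices to [v]. /iafusaofuxofig/ → iavuzaovuxovig.
Rule 4 (final devoicing): /g/ is a voiced stop in word-final position, so it devoices to [k]. /iavuzaovuxovig/ → iavuzaovuxovik.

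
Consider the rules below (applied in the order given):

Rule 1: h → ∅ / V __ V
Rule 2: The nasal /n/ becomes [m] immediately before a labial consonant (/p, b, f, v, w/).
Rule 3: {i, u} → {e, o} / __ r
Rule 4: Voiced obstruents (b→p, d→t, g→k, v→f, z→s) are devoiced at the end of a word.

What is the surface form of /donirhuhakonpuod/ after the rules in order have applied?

donerhuakompuot

Rule 1 (intervocalic h-deletion): /h/ occurs between vowels /u/ and /a/, so it deletes. /donirhuhakonpuod/ → donirhuakonpuod.
Rule 2 (nasal place assimilation): /n/ precedes the labial consonant /p/, so it assimilates in place to [m]. /donirhuakonpuod/ → donirhuakompuod.
Rule 3 (pre-rhotic lowering): /i/ is a high vowel immediately before /r/, so it lowers to [e]. /donirhuakompuod/ → donerhuakompuod.
Rule 4 (final devoicing): /d/ is a voiced obstruent in word-final position, so it devoices to [t]. /donerhuakompuod/ → donerhuakompuot.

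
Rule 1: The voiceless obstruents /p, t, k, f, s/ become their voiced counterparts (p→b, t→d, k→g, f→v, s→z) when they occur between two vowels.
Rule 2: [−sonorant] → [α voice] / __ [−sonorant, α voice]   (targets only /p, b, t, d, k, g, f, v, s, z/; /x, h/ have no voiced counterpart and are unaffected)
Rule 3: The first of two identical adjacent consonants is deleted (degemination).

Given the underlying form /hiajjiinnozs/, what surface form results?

hiajiinos

Rule 1 (intervocalic voicing): no segment meets the environment; /hiajjiinnozs/ is unchanged.
Rule 2 (regressive voicing assimilation): /z/ precedes the voiceless obstruent /s/, so it devoices to [s] by assimilation. /hiajjiinnozs/ → hiajjiinnoss.
Rule 3 (degemination): /jj/ is a geminate; the first /j/ deletes. /nn/ is a geminate; the first /n/ deletes. /ss/ is a geminate; the first /s/ deletes. /hiajjiinnoss/ → hiajiinos.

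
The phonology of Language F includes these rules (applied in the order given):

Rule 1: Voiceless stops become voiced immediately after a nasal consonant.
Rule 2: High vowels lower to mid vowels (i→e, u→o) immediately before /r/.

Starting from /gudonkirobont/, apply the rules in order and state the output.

gudongerobond

Rule 1 (post-nasal voicing): /k/ is a voiceless stop immediately after the nasal /n/, so it voices to [g]. /t/ is a voiceless stop immediately after the nasal /n/, so it voices to [d]. /gudonkirobont/ → gudongirobond.
Rule 2 (pre-rhotic lowering): /i/ is a high vowel immediately before /r/, so it lowers to [e]. /gudongirobond/ → gudongerobond.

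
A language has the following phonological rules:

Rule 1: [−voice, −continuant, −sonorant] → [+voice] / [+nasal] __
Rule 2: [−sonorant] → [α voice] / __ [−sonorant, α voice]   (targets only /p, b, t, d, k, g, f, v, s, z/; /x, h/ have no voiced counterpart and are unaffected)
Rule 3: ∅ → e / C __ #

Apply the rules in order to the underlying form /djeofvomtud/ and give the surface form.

Rule 1 (post-nasal voicing): /t/ is a voiceless stop immediately after the nasal /m/, so it voices to [d]. /djeofvomtud/ → djeofvomdud.
Rule 2 (regressive voicing assimilation): /f/ precedes the voiced obstruent /v/, so it voices to [v] by assimilation. /djeofvomdud/ → djeovvomdud.
Rule 3 (final e-epenthesis): the form ends in the consonant /d/, so [e] is inserted word-finally. /djeovvomdud/ → djeovvomdude.

djeovvomdude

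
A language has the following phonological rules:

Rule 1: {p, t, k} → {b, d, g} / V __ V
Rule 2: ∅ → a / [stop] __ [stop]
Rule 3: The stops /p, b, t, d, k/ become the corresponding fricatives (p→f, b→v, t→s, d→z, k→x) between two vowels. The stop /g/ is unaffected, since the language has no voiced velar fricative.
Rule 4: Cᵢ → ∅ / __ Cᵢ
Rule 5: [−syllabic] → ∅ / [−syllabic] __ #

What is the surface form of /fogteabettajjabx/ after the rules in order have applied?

Rule 1 (intervocalic voicing): no segment meets the environment; /fogteabettajjabx/ is unchanged.
Rule 2 (stop-cluster a-epenthesis): /g/ and /t/ form a stop–stop cluster, so [a] is inserted between them. /t/ and /t/ form a stop–stop cluster, so [a] is inserted between them. /fogteabettajjabx/ → fogateabetatajjabx.
Rule 3 (intervocalic spirantization): /t/ is a stop between vowels /a/ and /e/, so it spirantizes to the fricative [s]. /b/ is a stop between vowels /a/ and /e/, so it spirantizes to the fricative [v]. /t/ is a stop between vowels /e/ and /a/, so it spirantizes to the fricative [s]. /t/ is a stop between vowels /a/ and /a/, so it spirantizes to the fricative [s]. /fogateabetatajjabx/ → fogaseavesasajjabx.
Rule 4 (degemination): /jj/ is a geminate; the first /j/ deletes. /fogaseavesasajjabx/ → fogaseavesasajabx.
Rule 5 (final cluster simplification): /x/ is the second consonant of a word-final cluster /bx/, so it deletes. /fogaseavesasajabx/ → fogaseavesasajab.

fogaseavesasajab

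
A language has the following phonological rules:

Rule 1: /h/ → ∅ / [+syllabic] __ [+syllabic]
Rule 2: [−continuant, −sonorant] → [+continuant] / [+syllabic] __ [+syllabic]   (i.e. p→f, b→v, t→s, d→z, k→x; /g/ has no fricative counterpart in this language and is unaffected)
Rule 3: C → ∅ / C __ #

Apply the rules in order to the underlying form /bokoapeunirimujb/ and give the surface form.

Rule 1 (intervocalic h-deletion): no segment meets the environment; /bokoapeunirimujb/ is unchanged.
Rule 2 (intervocalic spirantization): /k/ is a stop between vowels /o/ and /o/, so it spirantizes to the fricative [x]. /p/ is a stop between vowels /a/ and /e/, so it spirantizes to the fricative [f]. /bokoapeunirimujb/ → boxoafeunirimujb.
Rule 3 (final cluster simplification): /b/ is the second consonant of a word-final cluster /jb/, so it deletes. /boxoafeunirimujb/ → boxoafeunirimuj.

boxoafeunirimuj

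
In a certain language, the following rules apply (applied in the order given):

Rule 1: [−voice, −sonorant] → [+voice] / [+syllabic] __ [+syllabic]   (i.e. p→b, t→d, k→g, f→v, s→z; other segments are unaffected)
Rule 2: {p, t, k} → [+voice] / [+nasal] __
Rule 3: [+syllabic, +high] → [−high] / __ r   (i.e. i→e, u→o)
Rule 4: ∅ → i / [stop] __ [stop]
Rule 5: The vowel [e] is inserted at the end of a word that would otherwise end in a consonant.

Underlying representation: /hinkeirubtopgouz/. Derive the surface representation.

hingeerubitopigouze

Rule 1 (intervocalic voicing): no segment meets the environment; /hinkeirubtopgouz/ is unchanged.
Rule 2 (post-nasal voicing): /k/ is a voiceless stop immediately after the nasal /n/, so it voices to [g]. /hinkeirubtopgouz/ → hingeirubtopgouz.
Rule 3 (pre-rhotic lowering): /i/ is a high vowel immediately before /r/, so it lowers to [e]. /hingeirubtopgouz/ → hingeerubtopgouz.
Rule 4 (stop-cluster i-epenthesis): /b/ and /t/ form a stop–stop cluster, so [i] is inserted between them. /p/ and /g/ form a stop–stop cluster, so [i] is inserted between them. /hingeerubtopgouz/ → hingeerubitopigouz.
Rule 5 (final e-epenthesis): the form ends in the consonant /z/, so [e] is inserted word-finally. /hingeerubitopigouz/ → hingeerubitopigouze.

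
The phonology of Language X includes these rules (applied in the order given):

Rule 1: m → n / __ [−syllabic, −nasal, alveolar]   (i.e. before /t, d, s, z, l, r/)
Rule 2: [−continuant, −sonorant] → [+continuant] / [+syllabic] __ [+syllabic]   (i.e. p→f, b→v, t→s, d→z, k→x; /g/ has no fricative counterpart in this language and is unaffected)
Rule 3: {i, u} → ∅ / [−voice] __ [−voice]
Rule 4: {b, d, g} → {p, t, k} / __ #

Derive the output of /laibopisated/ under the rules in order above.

laivofsaset

Rule 1 (nasal place assimilation): no segment meets the environment; /laibopisated/ is unchanged.
Rule 2 (intervocalic spirantization): /b/ is a stop between vowels /i/ and /o/, so it spirantizes to the fricative [v]. /p/ is a stop between vowels /o/ and /i/, so it spirantizes to the fricative [f]. /t/ is a stop between vowels /a/ and /e/, so it spirantizes to the fricative [s]. /laibopisated/ → laivofisased.
Rule 3 (high vowel syncope): /i/ is a high vowel flanked by voiceless consonants /f/ and /s/, so it deletes. /laivofisased/ → laivofsased.
Rule 4 (final devoicing): /d/ is a voiced stop in word-final position, so it devoices to [t]. /laivofsased/ → laivofsaset.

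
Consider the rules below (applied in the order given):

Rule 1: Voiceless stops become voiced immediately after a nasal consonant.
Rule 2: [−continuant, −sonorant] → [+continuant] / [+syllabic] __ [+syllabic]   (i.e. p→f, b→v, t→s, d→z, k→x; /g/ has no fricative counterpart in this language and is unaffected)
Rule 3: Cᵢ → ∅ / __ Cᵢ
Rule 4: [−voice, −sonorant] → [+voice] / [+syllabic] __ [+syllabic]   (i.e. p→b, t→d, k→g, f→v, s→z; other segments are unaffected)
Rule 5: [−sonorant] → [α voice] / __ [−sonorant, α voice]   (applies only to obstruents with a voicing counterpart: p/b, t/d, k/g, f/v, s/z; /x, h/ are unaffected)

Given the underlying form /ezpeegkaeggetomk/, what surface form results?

espeekkaegezomg

Rule 1 (post-nasal voicing): /k/ is a voiceless stop immediately after the nasal /m/, so it voices to [g]. /ezpeegkaeggetomk/ → ezpeegkaeggetomg.
Rule 2 (intervocalic spirantization): /t/ is a stop between vowels /e/ and /o/, so it spirantizes to the fricative [s]. /ezpeegkaeggetomg/ → ezpeegkaeggesomg.
Rule 3 (degemination): /gg/ is a geminate; the first /g/ deletes. /ezpeegkaeggesomg/ → ezpeegkaegesomg.
Rule 4 (intervocalic voicing): /s/ is a voiceless obstruent between vowels /e/ and /o/, so it voices to [z]. /ezpeegkaegesomg/ → ezpeegkaegezomg.
Rule 5 (regressive voicing assimilation): /z/ precedes the voiceless obstruent /p/, so it devoices to [s] by assimilation. /g/ precedes the voiceless obstruent /k/, so it devoices to [k] by assimilation. /ezpeegkaegezomg/ → espeekkaegezomg.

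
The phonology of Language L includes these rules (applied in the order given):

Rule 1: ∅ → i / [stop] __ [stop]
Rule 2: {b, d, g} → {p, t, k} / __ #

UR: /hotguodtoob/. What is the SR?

hotiguoditoop

Rule 1 (stop-cluster i-epenthesis): /t/ and /g/ form a stop–stop cluster, so [i] is inserted between them. /d/ and /t/ form a stop–stop cluster, so [i] is inserted between them. /hotguodtoob/ → hotiguoditoob.
Rule 2 (final devoicing): /b/ is a voiced stop in word-final position, so it devoices to [p]. /hotiguoditoob/ → hotiguoditoop.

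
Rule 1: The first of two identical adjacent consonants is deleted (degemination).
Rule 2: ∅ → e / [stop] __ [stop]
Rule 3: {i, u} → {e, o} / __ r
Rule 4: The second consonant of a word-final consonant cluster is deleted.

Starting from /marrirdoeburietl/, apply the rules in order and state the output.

marerdoeboriet

Rule 1 (degemination): /rr/ is a geminate; the first /r/ deletes. /marrirdoeburietl/ → marirdoeburietl.
Rule 2 (stop-cluster e-epenthesis): no segment meets the environment; /marirdoeburietl/ is unchanged.
Rule 3 (pre-rhotic lowering): /i/ is a high vowel immediately before /r/, so it lowers to [e]. /u/ is a high vowel immediately before /r/, so it lowers to [o]. /marirdoeburietl/ → marerdoeborietl.
Rule 4 (final cluster simplification): /l/ is the second consonant of a word-final cluster /tl/, so it deletes. /marerdoeborietl/ → marerdoeboriet.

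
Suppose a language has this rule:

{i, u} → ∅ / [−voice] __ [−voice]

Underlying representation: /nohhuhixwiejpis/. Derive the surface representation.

nohhhxwiejps

/u/ is a high vowel flanked by voiceless consonants /h/ and /h/, so it deletes.
/i/ is a high vowel flanked by voiceless consonants /h/ and /x/, so it deletes.
/i/ is a high vowel flanked by voiceless consonants /p/ and /s/, so it deletes.
The other instance of /i/ does not occur in the required environment and remains unchanged.
Surface form: [nohhhxwiejps].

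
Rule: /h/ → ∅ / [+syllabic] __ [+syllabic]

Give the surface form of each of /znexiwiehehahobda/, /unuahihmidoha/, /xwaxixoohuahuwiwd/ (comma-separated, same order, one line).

znexiwieeaobda, unuaihmidoa, xwaxixoouauwiwd

/znexiwiehehahobda/: /h/ occurs between vowels /e/ and /e/, so it deletes. /h/ occurs between vowels /e/ and /a/, so it deletes. /h/ occurs between vowels /a/ and /o/, so it deletes. → [znexiwieeaobda].
/unuahihmidoha/: /h/ occurs between vowels /a/ and /i/, so it deletes. /h/ occurs between vowels /o/ and /a/, so it deletes. → [unuaihmidoa].
/xwaxixoohuahuwiwd/: /h/ occurs between vowels /o/ and /u/, so it deletes. /h/ occurs between vowels /a/ and /u/, so it deletes. → [xwaxixoouauwiwd].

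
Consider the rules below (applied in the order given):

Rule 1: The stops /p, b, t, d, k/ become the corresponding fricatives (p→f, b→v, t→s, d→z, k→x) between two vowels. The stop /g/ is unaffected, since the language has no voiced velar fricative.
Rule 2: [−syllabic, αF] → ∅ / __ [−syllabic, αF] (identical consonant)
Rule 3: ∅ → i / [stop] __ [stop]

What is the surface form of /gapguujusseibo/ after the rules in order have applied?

gapiguujuseivo

Rule 1 (intervocalic spirantization): /b/ is a stop between vowels /i/ and /o/, so it spirantizes to the fricative [v]. /gapguujusseibo/ → gapguujusseivo.
Rule 2 (degemination): /ss/ is a geminate; the first /s/ deletes. /gapguujusseivo/ → gapguujuseivo.
Rule 3 (stop-cluster i-epenthesis): /p/ and /g/ form a stop–stop cluster, so [i] is inserted between them. /gapguujuseivo/ → gapiguujuseivo.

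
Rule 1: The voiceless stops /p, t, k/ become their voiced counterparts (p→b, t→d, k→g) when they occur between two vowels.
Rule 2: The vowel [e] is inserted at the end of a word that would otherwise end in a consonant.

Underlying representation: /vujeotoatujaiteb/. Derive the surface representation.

Rule 1 (intervocalic voicing): /t/ is a voiceless stop between vowels /o/ and /o/, so it voices to [d]. /t/ is a voiceless stop between vowels /a/ and /u/, so it voices to [d]. /t/ is a voiceless stop between vowels /i/ and /e/, so it voices to [d]. /vujeotoatujaiteb/ → vujeodoadujaideb.
Rule 2 (final e-epenthesis): the form ends in the consonant /b/, so [e] is inserted word-finally. /vujeodoadujaideb/ → vujeodoadujaidebe.

vujeodoadujaidebe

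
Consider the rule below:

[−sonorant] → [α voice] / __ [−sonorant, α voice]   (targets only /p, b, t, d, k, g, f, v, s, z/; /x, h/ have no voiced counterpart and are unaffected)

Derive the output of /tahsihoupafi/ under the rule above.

No segment of /tahsihoupafi/ meets the structural description of the rule, so the form surfaces unchanged.

tahsihoupafi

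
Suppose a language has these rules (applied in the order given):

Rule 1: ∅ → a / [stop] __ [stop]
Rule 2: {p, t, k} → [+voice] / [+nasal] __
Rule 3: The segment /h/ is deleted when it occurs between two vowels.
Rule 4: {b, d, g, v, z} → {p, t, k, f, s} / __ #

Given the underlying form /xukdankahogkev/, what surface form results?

xukadangaogakef

Rule 1 (stop-cluster a-epenthesis): /k/ and /d/ form a stop–stop cluster, so [a] is inserted between them. /g/ and /k/ form a stop–stop cluster, so [a] is inserted between them. /xukdankahogkev/ → xukadankahogakev.
Rule 2 (post-nasal voicing): /k/ is a voiceless stop immediately after the nasal /n/, so it voices to [g]. /xukadankahogakev/ → xukadangahogakev.
Rule 3 (intervocalic h-deletion): /h/ occurs between vowels /a/ and /o/, so it deletes. /xukadangahogakev/ → xukadangaogakev.
Rule 4 (final devoicing): /v/ is a voiced obstruent in word-final position, so it devoices to [f]. /xukadangaogakev/ → xukadangaogakef.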